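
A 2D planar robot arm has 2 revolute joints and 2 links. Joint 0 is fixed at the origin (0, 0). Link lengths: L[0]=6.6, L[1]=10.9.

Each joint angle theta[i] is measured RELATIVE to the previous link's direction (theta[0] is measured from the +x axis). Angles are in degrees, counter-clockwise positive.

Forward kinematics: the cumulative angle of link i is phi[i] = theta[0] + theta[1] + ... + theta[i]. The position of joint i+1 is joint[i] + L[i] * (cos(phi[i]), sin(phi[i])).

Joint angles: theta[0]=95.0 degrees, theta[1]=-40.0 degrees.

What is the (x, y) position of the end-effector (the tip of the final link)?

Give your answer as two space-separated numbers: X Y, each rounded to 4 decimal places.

Answer: 5.6768 15.5036

Derivation:
joint[0] = (0.0000, 0.0000)  (base)
link 0: phi[0] = 95 = 95 deg
  cos(95 deg) = -0.0872, sin(95 deg) = 0.9962
  joint[1] = (0.0000, 0.0000) + 6.6 * (-0.0872, 0.9962) = (0.0000 + -0.5752, 0.0000 + 6.5749) = (-0.5752, 6.5749)
link 1: phi[1] = 95 + -40 = 55 deg
  cos(55 deg) = 0.5736, sin(55 deg) = 0.8192
  joint[2] = (-0.5752, 6.5749) + 10.9 * (0.5736, 0.8192) = (-0.5752 + 6.2520, 6.5749 + 8.9288) = (5.6768, 15.5036)
End effector: (5.6768, 15.5036)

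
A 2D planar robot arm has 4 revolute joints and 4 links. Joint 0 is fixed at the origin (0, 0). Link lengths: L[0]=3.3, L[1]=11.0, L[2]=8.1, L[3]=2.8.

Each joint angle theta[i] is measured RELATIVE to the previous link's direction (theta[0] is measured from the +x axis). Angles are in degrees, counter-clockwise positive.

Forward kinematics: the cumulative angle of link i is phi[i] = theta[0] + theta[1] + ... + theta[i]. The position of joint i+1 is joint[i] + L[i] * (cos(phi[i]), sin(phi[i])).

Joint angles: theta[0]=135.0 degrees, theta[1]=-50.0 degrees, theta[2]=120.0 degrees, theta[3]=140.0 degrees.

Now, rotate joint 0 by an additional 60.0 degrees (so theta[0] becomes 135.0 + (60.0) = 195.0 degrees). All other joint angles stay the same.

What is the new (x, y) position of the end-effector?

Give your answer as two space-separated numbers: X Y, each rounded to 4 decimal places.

Answer: -10.9243 -0.6340

Derivation:
joint[0] = (0.0000, 0.0000)  (base)
link 0: phi[0] = 195 = 195 deg
  cos(195 deg) = -0.9659, sin(195 deg) = -0.2588
  joint[1] = (0.0000, 0.0000) + 3.3 * (-0.9659, -0.2588) = (0.0000 + -3.1876, 0.0000 + -0.8541) = (-3.1876, -0.8541)
link 1: phi[1] = 195 + -50 = 145 deg
  cos(145 deg) = -0.8192, sin(145 deg) = 0.5736
  joint[2] = (-3.1876, -0.8541) + 11 * (-0.8192, 0.5736) = (-3.1876 + -9.0107, -0.8541 + 6.3093) = (-12.1982, 5.4552)
link 2: phi[2] = 195 + -50 + 120 = 265 deg
  cos(265 deg) = -0.0872, sin(265 deg) = -0.9962
  joint[3] = (-12.1982, 5.4552) + 8.1 * (-0.0872, -0.9962) = (-12.1982 + -0.7060, 5.4552 + -8.0692) = (-12.9042, -2.6139)
link 3: phi[3] = 195 + -50 + 120 + 140 = 405 deg
  cos(405 deg) = 0.7071, sin(405 deg) = 0.7071
  joint[4] = (-12.9042, -2.6139) + 2.8 * (0.7071, 0.7071) = (-12.9042 + 1.9799, -2.6139 + 1.9799) = (-10.9243, -0.6340)
End effector: (-10.9243, -0.6340)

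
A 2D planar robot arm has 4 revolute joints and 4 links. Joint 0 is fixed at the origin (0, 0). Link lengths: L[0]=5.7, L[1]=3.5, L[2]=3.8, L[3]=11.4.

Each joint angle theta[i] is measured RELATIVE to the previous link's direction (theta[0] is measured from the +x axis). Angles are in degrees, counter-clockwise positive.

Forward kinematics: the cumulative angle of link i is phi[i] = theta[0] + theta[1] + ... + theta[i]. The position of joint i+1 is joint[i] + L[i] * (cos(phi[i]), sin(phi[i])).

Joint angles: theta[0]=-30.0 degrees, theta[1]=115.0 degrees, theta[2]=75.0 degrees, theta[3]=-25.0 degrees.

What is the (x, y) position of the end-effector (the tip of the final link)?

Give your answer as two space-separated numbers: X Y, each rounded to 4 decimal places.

joint[0] = (0.0000, 0.0000)  (base)
link 0: phi[0] = -30 = -30 deg
  cos(-30 deg) = 0.8660, sin(-30 deg) = -0.5000
  joint[1] = (0.0000, 0.0000) + 5.7 * (0.8660, -0.5000) = (0.0000 + 4.9363, 0.0000 + -2.8500) = (4.9363, -2.8500)
link 1: phi[1] = -30 + 115 = 85 deg
  cos(85 deg) = 0.0872, sin(85 deg) = 0.9962
  joint[2] = (4.9363, -2.8500) + 3.5 * (0.0872, 0.9962) = (4.9363 + 0.3050, -2.8500 + 3.4867) = (5.2414, 0.6367)
link 2: phi[2] = -30 + 115 + 75 = 160 deg
  cos(160 deg) = -0.9397, sin(160 deg) = 0.3420
  joint[3] = (5.2414, 0.6367) + 3.8 * (-0.9397, 0.3420) = (5.2414 + -3.5708, 0.6367 + 1.2997) = (1.6706, 1.9364)
link 3: phi[3] = -30 + 115 + 75 + -25 = 135 deg
  cos(135 deg) = -0.7071, sin(135 deg) = 0.7071
  joint[4] = (1.6706, 1.9364) + 11.4 * (-0.7071, 0.7071) = (1.6706 + -8.0610, 1.9364 + 8.0610) = (-6.3905, 9.9974)
End effector: (-6.3905, 9.9974)

Answer: -6.3905 9.9974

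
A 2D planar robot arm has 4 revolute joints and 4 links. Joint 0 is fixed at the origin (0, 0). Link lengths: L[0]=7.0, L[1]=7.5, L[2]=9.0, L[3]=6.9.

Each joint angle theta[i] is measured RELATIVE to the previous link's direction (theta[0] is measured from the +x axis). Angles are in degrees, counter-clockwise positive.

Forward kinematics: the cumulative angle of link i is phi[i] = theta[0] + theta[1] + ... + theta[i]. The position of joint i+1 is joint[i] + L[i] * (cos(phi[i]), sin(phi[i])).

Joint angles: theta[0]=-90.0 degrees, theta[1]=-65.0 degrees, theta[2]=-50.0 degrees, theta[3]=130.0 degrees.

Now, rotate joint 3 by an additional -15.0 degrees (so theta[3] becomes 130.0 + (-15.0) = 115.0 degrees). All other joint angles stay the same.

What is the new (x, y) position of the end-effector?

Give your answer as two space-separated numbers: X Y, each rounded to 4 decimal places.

joint[0] = (0.0000, 0.0000)  (base)
link 0: phi[0] = -90 = -90 deg
  cos(-90 deg) = 0.0000, sin(-90 deg) = -1.0000
  joint[1] = (0.0000, 0.0000) + 7 * (0.0000, -1.0000) = (0.0000 + 0.0000, 0.0000 + -7.0000) = (0.0000, -7.0000)
link 1: phi[1] = -90 + -65 = -155 deg
  cos(-155 deg) = -0.9063, sin(-155 deg) = -0.4226
  joint[2] = (0.0000, -7.0000) + 7.5 * (-0.9063, -0.4226) = (0.0000 + -6.7973, -7.0000 + -3.1696) = (-6.7973, -10.1696)
link 2: phi[2] = -90 + -65 + -50 = -205 deg
  cos(-205 deg) = -0.9063, sin(-205 deg) = 0.4226
  joint[3] = (-6.7973, -10.1696) + 9 * (-0.9063, 0.4226) = (-6.7973 + -8.1568, -10.1696 + 3.8036) = (-14.9541, -6.3661)
link 3: phi[3] = -90 + -65 + -50 + 115 = -90 deg
  cos(-90 deg) = 0.0000, sin(-90 deg) = -1.0000
  joint[4] = (-14.9541, -6.3661) + 6.9 * (0.0000, -1.0000) = (-14.9541 + 0.0000, -6.3661 + -6.9000) = (-14.9541, -13.2661)
End effector: (-14.9541, -13.2661)

Answer: -14.9541 -13.2661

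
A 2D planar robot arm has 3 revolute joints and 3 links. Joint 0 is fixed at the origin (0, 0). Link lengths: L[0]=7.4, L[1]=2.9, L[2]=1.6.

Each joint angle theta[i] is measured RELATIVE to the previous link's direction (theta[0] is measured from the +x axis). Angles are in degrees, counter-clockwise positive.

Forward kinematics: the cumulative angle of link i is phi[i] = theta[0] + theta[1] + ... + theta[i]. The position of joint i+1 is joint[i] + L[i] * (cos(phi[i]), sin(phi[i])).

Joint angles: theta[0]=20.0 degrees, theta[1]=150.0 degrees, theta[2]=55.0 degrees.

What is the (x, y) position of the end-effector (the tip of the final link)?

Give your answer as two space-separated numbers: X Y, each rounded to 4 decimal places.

Answer: 2.9664 1.9032

Derivation:
joint[0] = (0.0000, 0.0000)  (base)
link 0: phi[0] = 20 = 20 deg
  cos(20 deg) = 0.9397, sin(20 deg) = 0.3420
  joint[1] = (0.0000, 0.0000) + 7.4 * (0.9397, 0.3420) = (0.0000 + 6.9537, 0.0000 + 2.5309) = (6.9537, 2.5309)
link 1: phi[1] = 20 + 150 = 170 deg
  cos(170 deg) = -0.9848, sin(170 deg) = 0.1736
  joint[2] = (6.9537, 2.5309) + 2.9 * (-0.9848, 0.1736) = (6.9537 + -2.8559, 2.5309 + 0.5036) = (4.0978, 3.0345)
link 2: phi[2] = 20 + 150 + 55 = 225 deg
  cos(225 deg) = -0.7071, sin(225 deg) = -0.7071
  joint[3] = (4.0978, 3.0345) + 1.6 * (-0.7071, -0.7071) = (4.0978 + -1.1314, 3.0345 + -1.1314) = (2.9664, 1.9032)
End effector: (2.9664, 1.9032)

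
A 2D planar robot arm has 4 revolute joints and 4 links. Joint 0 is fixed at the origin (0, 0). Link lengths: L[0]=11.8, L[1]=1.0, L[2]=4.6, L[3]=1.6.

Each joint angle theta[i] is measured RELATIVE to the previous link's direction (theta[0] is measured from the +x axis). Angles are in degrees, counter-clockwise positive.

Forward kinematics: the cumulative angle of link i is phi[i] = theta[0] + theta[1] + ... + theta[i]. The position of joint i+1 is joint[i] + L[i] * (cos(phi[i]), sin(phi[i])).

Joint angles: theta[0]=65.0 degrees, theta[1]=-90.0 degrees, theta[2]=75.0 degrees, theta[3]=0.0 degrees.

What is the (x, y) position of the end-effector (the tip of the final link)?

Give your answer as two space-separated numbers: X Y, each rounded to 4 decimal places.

Answer: 9.8785 15.0213

Derivation:
joint[0] = (0.0000, 0.0000)  (base)
link 0: phi[0] = 65 = 65 deg
  cos(65 deg) = 0.4226, sin(65 deg) = 0.9063
  joint[1] = (0.0000, 0.0000) + 11.8 * (0.4226, 0.9063) = (0.0000 + 4.9869, 0.0000 + 10.6944) = (4.9869, 10.6944)
link 1: phi[1] = 65 + -90 = -25 deg
  cos(-25 deg) = 0.9063, sin(-25 deg) = -0.4226
  joint[2] = (4.9869, 10.6944) + 1 * (0.9063, -0.4226) = (4.9869 + 0.9063, 10.6944 + -0.4226) = (5.8932, 10.2718)
link 2: phi[2] = 65 + -90 + 75 = 50 deg
  cos(50 deg) = 0.6428, sin(50 deg) = 0.7660
  joint[3] = (5.8932, 10.2718) + 4.6 * (0.6428, 0.7660) = (5.8932 + 2.9568, 10.2718 + 3.5238) = (8.8500, 13.7956)
link 3: phi[3] = 65 + -90 + 75 + 0 = 50 deg
  cos(50 deg) = 0.6428, sin(50 deg) = 0.7660
  joint[4] = (8.8500, 13.7956) + 1.6 * (0.6428, 0.7660) = (8.8500 + 1.0285, 13.7956 + 1.2257) = (9.8785, 15.0213)
End effector: (9.8785, 15.0213)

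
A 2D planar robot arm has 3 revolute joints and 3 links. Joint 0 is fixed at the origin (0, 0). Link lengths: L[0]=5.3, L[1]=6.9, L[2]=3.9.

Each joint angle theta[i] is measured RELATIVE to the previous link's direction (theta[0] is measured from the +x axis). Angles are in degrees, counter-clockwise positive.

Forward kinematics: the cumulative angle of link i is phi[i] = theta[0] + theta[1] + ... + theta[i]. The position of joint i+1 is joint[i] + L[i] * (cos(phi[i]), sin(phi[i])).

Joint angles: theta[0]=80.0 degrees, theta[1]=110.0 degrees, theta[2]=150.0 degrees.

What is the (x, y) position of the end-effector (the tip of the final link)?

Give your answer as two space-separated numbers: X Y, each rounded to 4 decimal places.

joint[0] = (0.0000, 0.0000)  (base)
link 0: phi[0] = 80 = 80 deg
  cos(80 deg) = 0.1736, sin(80 deg) = 0.9848
  joint[1] = (0.0000, 0.0000) + 5.3 * (0.1736, 0.9848) = (0.0000 + 0.9203, 0.0000 + 5.2195) = (0.9203, 5.2195)
link 1: phi[1] = 80 + 110 = 190 deg
  cos(190 deg) = -0.9848, sin(190 deg) = -0.1736
  joint[2] = (0.9203, 5.2195) + 6.9 * (-0.9848, -0.1736) = (0.9203 + -6.7952, 5.2195 + -1.1982) = (-5.8748, 4.0213)
link 2: phi[2] = 80 + 110 + 150 = 340 deg
  cos(340 deg) = 0.9397, sin(340 deg) = -0.3420
  joint[3] = (-5.8748, 4.0213) + 3.9 * (0.9397, -0.3420) = (-5.8748 + 3.6648, 4.0213 + -1.3339) = (-2.2100, 2.6874)
End effector: (-2.2100, 2.6874)

Answer: -2.2100 2.6874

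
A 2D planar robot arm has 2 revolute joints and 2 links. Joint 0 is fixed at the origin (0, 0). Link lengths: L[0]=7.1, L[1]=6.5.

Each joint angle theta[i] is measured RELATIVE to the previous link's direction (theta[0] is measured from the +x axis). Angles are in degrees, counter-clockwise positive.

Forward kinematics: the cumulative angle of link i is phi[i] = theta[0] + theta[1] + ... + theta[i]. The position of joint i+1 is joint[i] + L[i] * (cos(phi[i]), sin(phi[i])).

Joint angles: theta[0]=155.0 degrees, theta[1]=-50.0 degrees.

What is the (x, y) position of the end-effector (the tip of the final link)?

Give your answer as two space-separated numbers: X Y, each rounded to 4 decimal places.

Answer: -8.1171 9.2791

Derivation:
joint[0] = (0.0000, 0.0000)  (base)
link 0: phi[0] = 155 = 155 deg
  cos(155 deg) = -0.9063, sin(155 deg) = 0.4226
  joint[1] = (0.0000, 0.0000) + 7.1 * (-0.9063, 0.4226) = (0.0000 + -6.4348, 0.0000 + 3.0006) = (-6.4348, 3.0006)
link 1: phi[1] = 155 + -50 = 105 deg
  cos(105 deg) = -0.2588, sin(105 deg) = 0.9659
  joint[2] = (-6.4348, 3.0006) + 6.5 * (-0.2588, 0.9659) = (-6.4348 + -1.6823, 3.0006 + 6.2785) = (-8.1171, 9.2791)
End effector: (-8.1171, 9.2791)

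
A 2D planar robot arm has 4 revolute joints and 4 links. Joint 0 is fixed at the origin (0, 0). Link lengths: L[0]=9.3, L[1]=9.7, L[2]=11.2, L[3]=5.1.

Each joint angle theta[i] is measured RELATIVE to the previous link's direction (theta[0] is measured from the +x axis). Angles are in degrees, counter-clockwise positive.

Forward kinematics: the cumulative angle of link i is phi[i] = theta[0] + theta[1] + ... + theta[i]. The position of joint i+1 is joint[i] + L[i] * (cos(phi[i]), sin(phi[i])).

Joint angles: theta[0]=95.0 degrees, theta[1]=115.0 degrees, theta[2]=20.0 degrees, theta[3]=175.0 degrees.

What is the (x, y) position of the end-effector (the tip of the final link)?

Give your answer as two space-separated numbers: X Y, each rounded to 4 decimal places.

joint[0] = (0.0000, 0.0000)  (base)
link 0: phi[0] = 95 = 95 deg
  cos(95 deg) = -0.0872, sin(95 deg) = 0.9962
  joint[1] = (0.0000, 0.0000) + 9.3 * (-0.0872, 0.9962) = (0.0000 + -0.8105, 0.0000 + 9.2646) = (-0.8105, 9.2646)
link 1: phi[1] = 95 + 115 = 210 deg
  cos(210 deg) = -0.8660, sin(210 deg) = -0.5000
  joint[2] = (-0.8105, 9.2646) + 9.7 * (-0.8660, -0.5000) = (-0.8105 + -8.4004, 9.2646 + -4.8500) = (-9.2110, 4.4146)
link 2: phi[2] = 95 + 115 + 20 = 230 deg
  cos(230 deg) = -0.6428, sin(230 deg) = -0.7660
  joint[3] = (-9.2110, 4.4146) + 11.2 * (-0.6428, -0.7660) = (-9.2110 + -7.1992, 4.4146 + -8.5797) = (-16.4102, -4.1651)
link 3: phi[3] = 95 + 115 + 20 + 175 = 405 deg
  cos(405 deg) = 0.7071, sin(405 deg) = 0.7071
  joint[4] = (-16.4102, -4.1651) + 5.1 * (0.7071, 0.7071) = (-16.4102 + 3.6062, -4.1651 + 3.6062) = (-12.8040, -0.5588)
End effector: (-12.8040, -0.5588)

Answer: -12.8040 -0.5588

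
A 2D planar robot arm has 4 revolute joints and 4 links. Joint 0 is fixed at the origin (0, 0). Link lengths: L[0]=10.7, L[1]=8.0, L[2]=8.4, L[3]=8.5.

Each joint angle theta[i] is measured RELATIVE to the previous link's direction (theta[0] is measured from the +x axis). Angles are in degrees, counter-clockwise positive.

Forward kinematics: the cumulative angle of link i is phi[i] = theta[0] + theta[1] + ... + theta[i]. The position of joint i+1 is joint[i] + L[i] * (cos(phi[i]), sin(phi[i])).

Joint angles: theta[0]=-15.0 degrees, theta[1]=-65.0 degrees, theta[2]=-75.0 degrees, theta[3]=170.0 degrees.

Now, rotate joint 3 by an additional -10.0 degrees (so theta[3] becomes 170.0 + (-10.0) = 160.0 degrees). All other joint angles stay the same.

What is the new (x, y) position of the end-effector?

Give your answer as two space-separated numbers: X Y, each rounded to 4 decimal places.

Answer: 12.5793 -13.4570

Derivation:
joint[0] = (0.0000, 0.0000)  (base)
link 0: phi[0] = -15 = -15 deg
  cos(-15 deg) = 0.9659, sin(-15 deg) = -0.2588
  joint[1] = (0.0000, 0.0000) + 10.7 * (0.9659, -0.2588) = (0.0000 + 10.3354, 0.0000 + -2.7694) = (10.3354, -2.7694)
link 1: phi[1] = -15 + -65 = -80 deg
  cos(-80 deg) = 0.1736, sin(-80 deg) = -0.9848
  joint[2] = (10.3354, -2.7694) + 8 * (0.1736, -0.9848) = (10.3354 + 1.3892, -2.7694 + -7.8785) = (11.7246, -10.6478)
link 2: phi[2] = -15 + -65 + -75 = -155 deg
  cos(-155 deg) = -0.9063, sin(-155 deg) = -0.4226
  joint[3] = (11.7246, -10.6478) + 8.4 * (-0.9063, -0.4226) = (11.7246 + -7.6130, -10.6478 + -3.5500) = (4.1116, -14.1978)
link 3: phi[3] = -15 + -65 + -75 + 160 = 5 deg
  cos(5 deg) = 0.9962, sin(5 deg) = 0.0872
  joint[4] = (4.1116, -14.1978) + 8.5 * (0.9962, 0.0872) = (4.1116 + 8.4677, -14.1978 + 0.7408) = (12.5793, -13.4570)
End effector: (12.5793, -13.4570)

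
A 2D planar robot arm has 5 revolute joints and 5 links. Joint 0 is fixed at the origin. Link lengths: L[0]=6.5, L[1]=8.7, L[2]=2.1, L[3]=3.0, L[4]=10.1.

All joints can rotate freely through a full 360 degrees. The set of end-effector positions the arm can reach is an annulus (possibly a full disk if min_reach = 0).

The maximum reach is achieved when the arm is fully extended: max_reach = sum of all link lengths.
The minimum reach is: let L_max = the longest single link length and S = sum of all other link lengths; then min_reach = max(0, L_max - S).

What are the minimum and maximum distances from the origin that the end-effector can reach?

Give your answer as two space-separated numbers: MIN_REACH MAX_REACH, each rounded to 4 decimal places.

Answer: 0.0000 30.4000

Derivation:
Link lengths: [6.5, 8.7, 2.1, 3.0, 10.1]
max_reach = 6.5 + 8.7 + 2.1 + 3 + 10.1 = 30.4
L_max = max([6.5, 8.7, 2.1, 3.0, 10.1]) = 10.1
S (sum of others) = 30.4 - 10.1 = 20.3
min_reach = max(0, 10.1 - 20.3) = max(0, -10.2) = 0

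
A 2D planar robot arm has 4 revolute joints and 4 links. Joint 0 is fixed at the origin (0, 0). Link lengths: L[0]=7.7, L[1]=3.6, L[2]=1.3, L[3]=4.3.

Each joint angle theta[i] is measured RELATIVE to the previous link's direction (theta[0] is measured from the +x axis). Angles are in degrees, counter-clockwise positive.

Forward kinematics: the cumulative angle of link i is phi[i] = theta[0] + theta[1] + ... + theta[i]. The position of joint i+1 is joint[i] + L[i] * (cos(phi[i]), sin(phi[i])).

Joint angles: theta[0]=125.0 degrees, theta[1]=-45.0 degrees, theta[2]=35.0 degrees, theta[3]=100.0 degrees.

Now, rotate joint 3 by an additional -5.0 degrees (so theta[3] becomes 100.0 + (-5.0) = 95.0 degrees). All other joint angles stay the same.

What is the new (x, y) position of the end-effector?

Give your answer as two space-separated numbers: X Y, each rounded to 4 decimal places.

joint[0] = (0.0000, 0.0000)  (base)
link 0: phi[0] = 125 = 125 deg
  cos(125 deg) = -0.5736, sin(125 deg) = 0.8192
  joint[1] = (0.0000, 0.0000) + 7.7 * (-0.5736, 0.8192) = (0.0000 + -4.4165, 0.0000 + 6.3075) = (-4.4165, 6.3075)
link 1: phi[1] = 125 + -45 = 80 deg
  cos(80 deg) = 0.1736, sin(80 deg) = 0.9848
  joint[2] = (-4.4165, 6.3075) + 3.6 * (0.1736, 0.9848) = (-4.4165 + 0.6251, 6.3075 + 3.5453) = (-3.7914, 9.8528)
link 2: phi[2] = 125 + -45 + 35 = 115 deg
  cos(115 deg) = -0.4226, sin(115 deg) = 0.9063
  joint[3] = (-3.7914, 9.8528) + 1.3 * (-0.4226, 0.9063) = (-3.7914 + -0.5494, 9.8528 + 1.1782) = (-4.3408, 11.0310)
link 3: phi[3] = 125 + -45 + 35 + 95 = 210 deg
  cos(210 deg) = -0.8660, sin(210 deg) = -0.5000
  joint[4] = (-4.3408, 11.0310) + 4.3 * (-0.8660, -0.5000) = (-4.3408 + -3.7239, 11.0310 + -2.1500) = (-8.0647, 8.8810)
End effector: (-8.0647, 8.8810)

Answer: -8.0647 8.8810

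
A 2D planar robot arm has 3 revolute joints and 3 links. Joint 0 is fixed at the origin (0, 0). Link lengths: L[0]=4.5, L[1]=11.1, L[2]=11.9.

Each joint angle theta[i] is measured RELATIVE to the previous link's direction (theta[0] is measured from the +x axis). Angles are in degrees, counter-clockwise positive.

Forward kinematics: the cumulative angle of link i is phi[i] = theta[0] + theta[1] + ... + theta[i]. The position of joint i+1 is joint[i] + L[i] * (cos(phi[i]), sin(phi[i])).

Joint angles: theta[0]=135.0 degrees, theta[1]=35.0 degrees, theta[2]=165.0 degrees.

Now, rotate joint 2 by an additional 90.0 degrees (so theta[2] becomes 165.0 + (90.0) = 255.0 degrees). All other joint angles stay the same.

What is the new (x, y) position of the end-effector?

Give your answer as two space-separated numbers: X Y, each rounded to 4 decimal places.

joint[0] = (0.0000, 0.0000)  (base)
link 0: phi[0] = 135 = 135 deg
  cos(135 deg) = -0.7071, sin(135 deg) = 0.7071
  joint[1] = (0.0000, 0.0000) + 4.5 * (-0.7071, 0.7071) = (0.0000 + -3.1820, 0.0000 + 3.1820) = (-3.1820, 3.1820)
link 1: phi[1] = 135 + 35 = 170 deg
  cos(170 deg) = -0.9848, sin(170 deg) = 0.1736
  joint[2] = (-3.1820, 3.1820) + 11.1 * (-0.9848, 0.1736) = (-3.1820 + -10.9314, 3.1820 + 1.9275) = (-14.1133, 5.1095)
link 2: phi[2] = 135 + 35 + 255 = 425 deg
  cos(425 deg) = 0.4226, sin(425 deg) = 0.9063
  joint[3] = (-14.1133, 5.1095) + 11.9 * (0.4226, 0.9063) = (-14.1133 + 5.0292, 5.1095 + 10.7851) = (-9.0842, 15.8945)
End effector: (-9.0842, 15.8945)

Answer: -9.0842 15.8945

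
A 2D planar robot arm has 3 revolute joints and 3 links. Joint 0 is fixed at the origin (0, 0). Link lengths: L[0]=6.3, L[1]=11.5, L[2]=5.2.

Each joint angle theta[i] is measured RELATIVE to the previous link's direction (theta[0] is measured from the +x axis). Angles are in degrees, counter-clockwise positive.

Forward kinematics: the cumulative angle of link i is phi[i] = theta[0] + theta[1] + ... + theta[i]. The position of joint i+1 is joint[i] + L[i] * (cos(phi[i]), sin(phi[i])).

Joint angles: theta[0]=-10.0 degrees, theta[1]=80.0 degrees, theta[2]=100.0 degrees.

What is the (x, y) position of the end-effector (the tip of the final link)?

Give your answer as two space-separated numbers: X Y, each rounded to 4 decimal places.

Answer: 5.0165 10.6155

Derivation:
joint[0] = (0.0000, 0.0000)  (base)
link 0: phi[0] = -10 = -10 deg
  cos(-10 deg) = 0.9848, sin(-10 deg) = -0.1736
  joint[1] = (0.0000, 0.0000) + 6.3 * (0.9848, -0.1736) = (0.0000 + 6.2043, 0.0000 + -1.0940) = (6.2043, -1.0940)
link 1: phi[1] = -10 + 80 = 70 deg
  cos(70 deg) = 0.3420, sin(70 deg) = 0.9397
  joint[2] = (6.2043, -1.0940) + 11.5 * (0.3420, 0.9397) = (6.2043 + 3.9332, -1.0940 + 10.8065) = (10.1375, 9.7125)
link 2: phi[2] = -10 + 80 + 100 = 170 deg
  cos(170 deg) = -0.9848, sin(170 deg) = 0.1736
  joint[3] = (10.1375, 9.7125) + 5.2 * (-0.9848, 0.1736) = (10.1375 + -5.1210, 9.7125 + 0.9030) = (5.0165, 10.6155)
End effector: (5.0165, 10.6155)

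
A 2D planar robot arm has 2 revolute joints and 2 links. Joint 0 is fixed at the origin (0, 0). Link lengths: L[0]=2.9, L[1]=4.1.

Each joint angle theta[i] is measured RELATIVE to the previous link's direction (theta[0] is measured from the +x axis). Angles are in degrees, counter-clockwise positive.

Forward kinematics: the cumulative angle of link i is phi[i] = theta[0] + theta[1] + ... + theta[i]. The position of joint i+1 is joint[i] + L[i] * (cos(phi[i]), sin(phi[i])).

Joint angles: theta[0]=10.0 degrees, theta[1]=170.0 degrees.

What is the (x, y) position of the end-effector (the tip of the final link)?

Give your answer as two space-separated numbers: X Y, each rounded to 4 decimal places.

joint[0] = (0.0000, 0.0000)  (base)
link 0: phi[0] = 10 = 10 deg
  cos(10 deg) = 0.9848, sin(10 deg) = 0.1736
  joint[1] = (0.0000, 0.0000) + 2.9 * (0.9848, 0.1736) = (0.0000 + 2.8559, 0.0000 + 0.5036) = (2.8559, 0.5036)
link 1: phi[1] = 10 + 170 = 180 deg
  cos(180 deg) = -1.0000, sin(180 deg) = 0.0000
  joint[2] = (2.8559, 0.5036) + 4.1 * (-1.0000, 0.0000) = (2.8559 + -4.1000, 0.5036 + 0.0000) = (-1.2441, 0.5036)
End effector: (-1.2441, 0.5036)

Answer: -1.2441 0.5036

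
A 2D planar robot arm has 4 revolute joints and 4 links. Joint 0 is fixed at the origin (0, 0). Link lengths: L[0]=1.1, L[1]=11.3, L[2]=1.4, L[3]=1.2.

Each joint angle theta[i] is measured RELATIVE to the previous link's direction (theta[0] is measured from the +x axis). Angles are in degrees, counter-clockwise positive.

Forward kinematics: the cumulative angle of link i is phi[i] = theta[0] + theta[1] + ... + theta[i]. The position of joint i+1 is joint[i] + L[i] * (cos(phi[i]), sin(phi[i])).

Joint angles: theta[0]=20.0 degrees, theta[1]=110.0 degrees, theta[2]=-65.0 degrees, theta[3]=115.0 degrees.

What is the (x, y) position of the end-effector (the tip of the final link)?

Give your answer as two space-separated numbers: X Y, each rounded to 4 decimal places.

joint[0] = (0.0000, 0.0000)  (base)
link 0: phi[0] = 20 = 20 deg
  cos(20 deg) = 0.9397, sin(20 deg) = 0.3420
  joint[1] = (0.0000, 0.0000) + 1.1 * (0.9397, 0.3420) = (0.0000 + 1.0337, 0.0000 + 0.3762) = (1.0337, 0.3762)
link 1: phi[1] = 20 + 110 = 130 deg
  cos(130 deg) = -0.6428, sin(130 deg) = 0.7660
  joint[2] = (1.0337, 0.3762) + 11.3 * (-0.6428, 0.7660) = (1.0337 + -7.2635, 0.3762 + 8.6563) = (-6.2298, 9.0325)
link 2: phi[2] = 20 + 110 + -65 = 65 deg
  cos(65 deg) = 0.4226, sin(65 deg) = 0.9063
  joint[3] = (-6.2298, 9.0325) + 1.4 * (0.4226, 0.9063) = (-6.2298 + 0.5917, 9.0325 + 1.2688) = (-5.6382, 10.3014)
link 3: phi[3] = 20 + 110 + -65 + 115 = 180 deg
  cos(180 deg) = -1.0000, sin(180 deg) = 0.0000
  joint[4] = (-5.6382, 10.3014) + 1.2 * (-1.0000, 0.0000) = (-5.6382 + -1.2000, 10.3014 + 0.0000) = (-6.8382, 10.3014)
End effector: (-6.8382, 10.3014)

Answer: -6.8382 10.3014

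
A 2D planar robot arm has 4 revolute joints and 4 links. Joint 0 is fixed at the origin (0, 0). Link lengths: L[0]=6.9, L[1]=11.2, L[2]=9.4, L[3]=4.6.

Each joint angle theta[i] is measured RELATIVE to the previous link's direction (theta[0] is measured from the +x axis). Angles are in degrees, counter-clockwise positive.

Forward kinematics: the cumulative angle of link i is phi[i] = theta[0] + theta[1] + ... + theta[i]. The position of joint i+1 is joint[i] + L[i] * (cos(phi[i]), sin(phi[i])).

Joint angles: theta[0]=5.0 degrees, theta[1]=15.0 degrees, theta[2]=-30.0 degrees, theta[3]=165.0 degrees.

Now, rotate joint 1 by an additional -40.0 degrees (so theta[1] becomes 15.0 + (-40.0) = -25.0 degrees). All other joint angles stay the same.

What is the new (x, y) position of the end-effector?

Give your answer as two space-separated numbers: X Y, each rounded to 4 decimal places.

Answer: 21.4965 -6.2611

Derivation:
joint[0] = (0.0000, 0.0000)  (base)
link 0: phi[0] = 5 = 5 deg
  cos(5 deg) = 0.9962, sin(5 deg) = 0.0872
  joint[1] = (0.0000, 0.0000) + 6.9 * (0.9962, 0.0872) = (0.0000 + 6.8737, 0.0000 + 0.6014) = (6.8737, 0.6014)
link 1: phi[1] = 5 + -25 = -20 deg
  cos(-20 deg) = 0.9397, sin(-20 deg) = -0.3420
  joint[2] = (6.8737, 0.6014) + 11.2 * (0.9397, -0.3420) = (6.8737 + 10.5246, 0.6014 + -3.8306) = (17.3983, -3.2293)
link 2: phi[2] = 5 + -25 + -30 = -50 deg
  cos(-50 deg) = 0.6428, sin(-50 deg) = -0.7660
  joint[3] = (17.3983, -3.2293) + 9.4 * (0.6428, -0.7660) = (17.3983 + 6.0422, -3.2293 + -7.2008) = (23.4405, -10.4301)
link 3: phi[3] = 5 + -25 + -30 + 165 = 115 deg
  cos(115 deg) = -0.4226, sin(115 deg) = 0.9063
  joint[4] = (23.4405, -10.4301) + 4.6 * (-0.4226, 0.9063) = (23.4405 + -1.9440, -10.4301 + 4.1690) = (21.4965, -6.2611)
End effector: (21.4965, -6.2611)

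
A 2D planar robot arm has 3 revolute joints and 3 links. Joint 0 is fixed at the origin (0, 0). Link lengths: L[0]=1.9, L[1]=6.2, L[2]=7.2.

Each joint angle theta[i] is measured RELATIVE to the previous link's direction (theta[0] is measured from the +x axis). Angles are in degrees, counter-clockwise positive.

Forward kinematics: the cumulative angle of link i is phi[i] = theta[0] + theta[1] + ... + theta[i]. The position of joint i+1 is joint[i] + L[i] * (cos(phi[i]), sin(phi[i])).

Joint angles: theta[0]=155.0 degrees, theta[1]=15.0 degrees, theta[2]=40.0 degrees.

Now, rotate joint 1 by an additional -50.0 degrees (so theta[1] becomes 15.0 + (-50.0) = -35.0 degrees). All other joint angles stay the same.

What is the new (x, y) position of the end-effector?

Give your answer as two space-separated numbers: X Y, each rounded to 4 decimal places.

Answer: -11.5878 8.6349

Derivation:
joint[0] = (0.0000, 0.0000)  (base)
link 0: phi[0] = 155 = 155 deg
  cos(155 deg) = -0.9063, sin(155 deg) = 0.4226
  joint[1] = (0.0000, 0.0000) + 1.9 * (-0.9063, 0.4226) = (0.0000 + -1.7220, 0.0000 + 0.8030) = (-1.7220, 0.8030)
link 1: phi[1] = 155 + -35 = 120 deg
  cos(120 deg) = -0.5000, sin(120 deg) = 0.8660
  joint[2] = (-1.7220, 0.8030) + 6.2 * (-0.5000, 0.8660) = (-1.7220 + -3.1000, 0.8030 + 5.3694) = (-4.8220, 6.1723)
link 2: phi[2] = 155 + -35 + 40 = 160 deg
  cos(160 deg) = -0.9397, sin(160 deg) = 0.3420
  joint[3] = (-4.8220, 6.1723) + 7.2 * (-0.9397, 0.3420) = (-4.8220 + -6.7658, 6.1723 + 2.4625) = (-11.5878, 8.6349)
End effector: (-11.5878, 8.6349)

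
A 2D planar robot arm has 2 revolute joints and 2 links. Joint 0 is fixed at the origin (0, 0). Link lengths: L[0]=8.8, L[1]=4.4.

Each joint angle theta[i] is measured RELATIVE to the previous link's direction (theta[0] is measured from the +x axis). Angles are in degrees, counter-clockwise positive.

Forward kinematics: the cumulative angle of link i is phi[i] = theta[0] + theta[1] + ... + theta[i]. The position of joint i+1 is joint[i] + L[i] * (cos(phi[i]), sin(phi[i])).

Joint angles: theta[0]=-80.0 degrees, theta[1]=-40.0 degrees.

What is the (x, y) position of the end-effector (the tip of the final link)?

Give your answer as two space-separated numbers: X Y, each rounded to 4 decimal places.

Answer: -0.6719 -12.4768

Derivation:
joint[0] = (0.0000, 0.0000)  (base)
link 0: phi[0] = -80 = -80 deg
  cos(-80 deg) = 0.1736, sin(-80 deg) = -0.9848
  joint[1] = (0.0000, 0.0000) + 8.8 * (0.1736, -0.9848) = (0.0000 + 1.5281, 0.0000 + -8.6663) = (1.5281, -8.6663)
link 1: phi[1] = -80 + -40 = -120 deg
  cos(-120 deg) = -0.5000, sin(-120 deg) = -0.8660
  joint[2] = (1.5281, -8.6663) + 4.4 * (-0.5000, -0.8660) = (1.5281 + -2.2000, -8.6663 + -3.8105) = (-0.6719, -12.4768)
End effector: (-0.6719, -12.4768)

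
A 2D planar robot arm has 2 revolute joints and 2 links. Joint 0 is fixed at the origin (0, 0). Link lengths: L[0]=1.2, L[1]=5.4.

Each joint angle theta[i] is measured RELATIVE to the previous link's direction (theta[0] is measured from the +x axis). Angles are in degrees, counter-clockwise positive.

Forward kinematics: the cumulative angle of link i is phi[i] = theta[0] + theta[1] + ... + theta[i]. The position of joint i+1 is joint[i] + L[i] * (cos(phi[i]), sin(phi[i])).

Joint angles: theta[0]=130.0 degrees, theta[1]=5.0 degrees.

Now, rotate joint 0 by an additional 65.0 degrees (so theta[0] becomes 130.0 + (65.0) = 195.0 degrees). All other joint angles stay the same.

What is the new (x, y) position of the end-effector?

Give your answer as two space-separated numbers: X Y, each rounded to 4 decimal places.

joint[0] = (0.0000, 0.0000)  (base)
link 0: phi[0] = 195 = 195 deg
  cos(195 deg) = -0.9659, sin(195 deg) = -0.2588
  joint[1] = (0.0000, 0.0000) + 1.2 * (-0.9659, -0.2588) = (0.0000 + -1.1591, 0.0000 + -0.3106) = (-1.1591, -0.3106)
link 1: phi[1] = 195 + 5 = 200 deg
  cos(200 deg) = -0.9397, sin(200 deg) = -0.3420
  joint[2] = (-1.1591, -0.3106) + 5.4 * (-0.9397, -0.3420) = (-1.1591 + -5.0743, -0.3106 + -1.8469) = (-6.2335, -2.1575)
End effector: (-6.2335, -2.1575)

Answer: -6.2335 -2.1575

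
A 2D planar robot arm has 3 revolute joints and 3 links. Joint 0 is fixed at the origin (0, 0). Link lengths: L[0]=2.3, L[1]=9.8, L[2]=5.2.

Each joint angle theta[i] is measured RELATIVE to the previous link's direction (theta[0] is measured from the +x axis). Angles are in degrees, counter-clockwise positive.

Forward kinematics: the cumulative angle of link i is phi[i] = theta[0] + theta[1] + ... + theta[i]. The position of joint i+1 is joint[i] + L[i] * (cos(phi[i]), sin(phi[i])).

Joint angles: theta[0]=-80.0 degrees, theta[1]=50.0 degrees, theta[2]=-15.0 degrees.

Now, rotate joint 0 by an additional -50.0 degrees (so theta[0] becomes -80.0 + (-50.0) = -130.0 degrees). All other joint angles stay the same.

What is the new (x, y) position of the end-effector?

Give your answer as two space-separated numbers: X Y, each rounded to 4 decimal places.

Answer: -0.2299 -16.5932

Derivation:
joint[0] = (0.0000, 0.0000)  (base)
link 0: phi[0] = -130 = -130 deg
  cos(-130 deg) = -0.6428, sin(-130 deg) = -0.7660
  joint[1] = (0.0000, 0.0000) + 2.3 * (-0.6428, -0.7660) = (0.0000 + -1.4784, 0.0000 + -1.7619) = (-1.4784, -1.7619)
link 1: phi[1] = -130 + 50 = -80 deg
  cos(-80 deg) = 0.1736, sin(-80 deg) = -0.9848
  joint[2] = (-1.4784, -1.7619) + 9.8 * (0.1736, -0.9848) = (-1.4784 + 1.7018, -1.7619 + -9.6511) = (0.2233, -11.4130)
link 2: phi[2] = -130 + 50 + -15 = -95 deg
  cos(-95 deg) = -0.0872, sin(-95 deg) = -0.9962
  joint[3] = (0.2233, -11.4130) + 5.2 * (-0.0872, -0.9962) = (0.2233 + -0.4532, -11.4130 + -5.1802) = (-0.2299, -16.5932)
End effector: (-0.2299, -16.5932)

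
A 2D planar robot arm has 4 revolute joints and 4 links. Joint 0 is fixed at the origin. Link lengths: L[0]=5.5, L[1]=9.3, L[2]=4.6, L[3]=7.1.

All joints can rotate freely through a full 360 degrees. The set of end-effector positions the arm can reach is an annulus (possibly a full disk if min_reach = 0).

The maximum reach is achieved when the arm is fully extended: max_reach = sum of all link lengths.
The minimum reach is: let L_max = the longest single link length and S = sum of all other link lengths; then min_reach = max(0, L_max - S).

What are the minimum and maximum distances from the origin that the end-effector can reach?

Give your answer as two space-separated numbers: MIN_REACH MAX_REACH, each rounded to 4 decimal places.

Link lengths: [5.5, 9.3, 4.6, 7.1]
max_reach = 5.5 + 9.3 + 4.6 + 7.1 = 26.5
L_max = max([5.5, 9.3, 4.6, 7.1]) = 9.3
S (sum of others) = 26.5 - 9.3 = 17.2
min_reach = max(0, 9.3 - 17.2) = max(0, -7.9) = 0

Answer: 0.0000 26.5000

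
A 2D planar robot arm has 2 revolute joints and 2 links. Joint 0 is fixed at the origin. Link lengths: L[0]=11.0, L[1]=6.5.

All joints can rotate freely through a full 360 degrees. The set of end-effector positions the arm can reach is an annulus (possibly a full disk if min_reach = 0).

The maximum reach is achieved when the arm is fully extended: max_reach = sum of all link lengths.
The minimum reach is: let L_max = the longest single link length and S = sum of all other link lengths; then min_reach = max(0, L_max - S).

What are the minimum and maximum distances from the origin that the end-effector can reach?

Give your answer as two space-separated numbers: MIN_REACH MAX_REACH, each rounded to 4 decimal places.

Answer: 4.5000 17.5000

Derivation:
Link lengths: [11.0, 6.5]
max_reach = 11 + 6.5 = 17.5
L_max = max([11.0, 6.5]) = 11
S (sum of others) = 17.5 - 11 = 6.5
min_reach = max(0, 11 - 6.5) = max(0, 4.5) = 4.5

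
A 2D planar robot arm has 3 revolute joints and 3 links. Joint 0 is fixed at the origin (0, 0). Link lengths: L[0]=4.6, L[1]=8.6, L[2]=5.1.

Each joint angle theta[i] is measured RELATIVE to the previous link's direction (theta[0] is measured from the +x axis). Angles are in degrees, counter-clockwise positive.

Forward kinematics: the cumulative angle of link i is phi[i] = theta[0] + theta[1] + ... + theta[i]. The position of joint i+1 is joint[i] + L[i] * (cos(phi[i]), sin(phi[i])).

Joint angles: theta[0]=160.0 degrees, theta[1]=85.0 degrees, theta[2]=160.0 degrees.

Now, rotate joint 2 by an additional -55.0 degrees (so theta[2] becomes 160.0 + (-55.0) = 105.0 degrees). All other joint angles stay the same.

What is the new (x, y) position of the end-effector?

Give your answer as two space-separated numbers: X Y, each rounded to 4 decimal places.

Answer: -2.9346 -7.1066

Derivation:
joint[0] = (0.0000, 0.0000)  (base)
link 0: phi[0] = 160 = 160 deg
  cos(160 deg) = -0.9397, sin(160 deg) = 0.3420
  joint[1] = (0.0000, 0.0000) + 4.6 * (-0.9397, 0.3420) = (0.0000 + -4.3226, 0.0000 + 1.5733) = (-4.3226, 1.5733)
link 1: phi[1] = 160 + 85 = 245 deg
  cos(245 deg) = -0.4226, sin(245 deg) = -0.9063
  joint[2] = (-4.3226, 1.5733) + 8.6 * (-0.4226, -0.9063) = (-4.3226 + -3.6345, 1.5733 + -7.7942) = (-7.9571, -6.2210)
link 2: phi[2] = 160 + 85 + 105 = 350 deg
  cos(350 deg) = 0.9848, sin(350 deg) = -0.1736
  joint[3] = (-7.9571, -6.2210) + 5.1 * (0.9848, -0.1736) = (-7.9571 + 5.0225, -6.2210 + -0.8856) = (-2.9346, -7.1066)
End effector: (-2.9346, -7.1066)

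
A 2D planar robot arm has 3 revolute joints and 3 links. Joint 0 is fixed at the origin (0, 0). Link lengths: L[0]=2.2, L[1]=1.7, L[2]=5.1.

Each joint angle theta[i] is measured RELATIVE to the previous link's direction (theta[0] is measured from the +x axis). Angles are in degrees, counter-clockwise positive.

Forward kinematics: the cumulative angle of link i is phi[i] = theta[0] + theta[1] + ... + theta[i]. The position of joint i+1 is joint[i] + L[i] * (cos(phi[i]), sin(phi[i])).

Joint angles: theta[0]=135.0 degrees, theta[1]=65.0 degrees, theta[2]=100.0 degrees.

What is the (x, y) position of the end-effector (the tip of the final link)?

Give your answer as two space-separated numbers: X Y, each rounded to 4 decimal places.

Answer: -0.6031 -3.4425

Derivation:
joint[0] = (0.0000, 0.0000)  (base)
link 0: phi[0] = 135 = 135 deg
  cos(135 deg) = -0.7071, sin(135 deg) = 0.7071
  joint[1] = (0.0000, 0.0000) + 2.2 * (-0.7071, 0.7071) = (0.0000 + -1.5556, 0.0000 + 1.5556) = (-1.5556, 1.5556)
link 1: phi[1] = 135 + 65 = 200 deg
  cos(200 deg) = -0.9397, sin(200 deg) = -0.3420
  joint[2] = (-1.5556, 1.5556) + 1.7 * (-0.9397, -0.3420) = (-1.5556 + -1.5975, 1.5556 + -0.5814) = (-3.1531, 0.9742)
link 2: phi[2] = 135 + 65 + 100 = 300 deg
  cos(300 deg) = 0.5000, sin(300 deg) = -0.8660
  joint[3] = (-3.1531, 0.9742) + 5.1 * (0.5000, -0.8660) = (-3.1531 + 2.5500, 0.9742 + -4.4167) = (-0.6031, -3.4425)
End effector: (-0.6031, -3.4425)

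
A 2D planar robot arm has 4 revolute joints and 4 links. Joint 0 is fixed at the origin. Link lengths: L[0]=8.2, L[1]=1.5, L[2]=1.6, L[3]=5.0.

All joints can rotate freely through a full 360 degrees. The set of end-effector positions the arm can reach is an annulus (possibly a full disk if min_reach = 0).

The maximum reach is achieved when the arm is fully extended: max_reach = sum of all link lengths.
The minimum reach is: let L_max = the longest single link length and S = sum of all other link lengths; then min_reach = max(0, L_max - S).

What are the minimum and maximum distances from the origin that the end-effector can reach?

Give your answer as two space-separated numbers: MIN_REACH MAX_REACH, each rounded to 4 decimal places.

Answer: 0.1000 16.3000

Derivation:
Link lengths: [8.2, 1.5, 1.6, 5.0]
max_reach = 8.2 + 1.5 + 1.6 + 5 = 16.3
L_max = max([8.2, 1.5, 1.6, 5.0]) = 8.2
S (sum of others) = 16.3 - 8.2 = 8.1
min_reach = max(0, 8.2 - 8.1) = max(0, 0.1) = 0.1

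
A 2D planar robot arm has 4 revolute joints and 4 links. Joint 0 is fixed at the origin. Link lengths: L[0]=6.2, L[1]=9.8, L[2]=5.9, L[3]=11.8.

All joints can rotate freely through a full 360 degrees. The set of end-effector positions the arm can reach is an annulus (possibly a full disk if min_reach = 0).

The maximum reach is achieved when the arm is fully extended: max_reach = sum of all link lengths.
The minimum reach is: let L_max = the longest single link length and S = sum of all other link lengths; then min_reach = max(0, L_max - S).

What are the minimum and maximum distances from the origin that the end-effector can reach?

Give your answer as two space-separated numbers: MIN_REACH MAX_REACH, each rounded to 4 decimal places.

Link lengths: [6.2, 9.8, 5.9, 11.8]
max_reach = 6.2 + 9.8 + 5.9 + 11.8 = 33.7
L_max = max([6.2, 9.8, 5.9, 11.8]) = 11.8
S (sum of others) = 33.7 - 11.8 = 21.9
min_reach = max(0, 11.8 - 21.9) = max(0, -10.1) = 0

Answer: 0.0000 33.7000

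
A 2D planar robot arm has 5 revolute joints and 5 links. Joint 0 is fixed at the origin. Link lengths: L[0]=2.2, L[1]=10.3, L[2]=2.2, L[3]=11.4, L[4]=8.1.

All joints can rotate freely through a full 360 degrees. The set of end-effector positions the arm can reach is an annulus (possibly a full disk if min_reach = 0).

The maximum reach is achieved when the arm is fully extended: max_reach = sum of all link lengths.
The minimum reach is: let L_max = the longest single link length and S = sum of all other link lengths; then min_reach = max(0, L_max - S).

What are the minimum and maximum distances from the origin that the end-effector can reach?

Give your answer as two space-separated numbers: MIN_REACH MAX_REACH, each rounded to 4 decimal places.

Link lengths: [2.2, 10.3, 2.2, 11.4, 8.1]
max_reach = 2.2 + 10.3 + 2.2 + 11.4 + 8.1 = 34.2
L_max = max([2.2, 10.3, 2.2, 11.4, 8.1]) = 11.4
S (sum of others) = 34.2 - 11.4 = 22.8
min_reach = max(0, 11.4 - 22.8) = max(0, -11.4) = 0

Answer: 0.0000 34.2000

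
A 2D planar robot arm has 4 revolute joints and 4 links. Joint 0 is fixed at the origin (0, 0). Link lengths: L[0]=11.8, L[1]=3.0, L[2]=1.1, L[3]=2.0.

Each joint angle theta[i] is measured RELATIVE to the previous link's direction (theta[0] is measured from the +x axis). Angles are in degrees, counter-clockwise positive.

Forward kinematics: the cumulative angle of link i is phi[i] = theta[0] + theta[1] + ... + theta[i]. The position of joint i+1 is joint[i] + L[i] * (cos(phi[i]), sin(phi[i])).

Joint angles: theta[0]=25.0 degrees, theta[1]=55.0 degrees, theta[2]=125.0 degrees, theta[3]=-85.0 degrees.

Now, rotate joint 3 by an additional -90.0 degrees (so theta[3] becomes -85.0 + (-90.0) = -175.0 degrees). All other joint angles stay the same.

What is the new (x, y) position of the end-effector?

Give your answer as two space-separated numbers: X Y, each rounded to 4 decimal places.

joint[0] = (0.0000, 0.0000)  (base)
link 0: phi[0] = 25 = 25 deg
  cos(25 deg) = 0.9063, sin(25 deg) = 0.4226
  joint[1] = (0.0000, 0.0000) + 11.8 * (0.9063, 0.4226) = (0.0000 + 10.6944, 0.0000 + 4.9869) = (10.6944, 4.9869)
link 1: phi[1] = 25 + 55 = 80 deg
  cos(80 deg) = 0.1736, sin(80 deg) = 0.9848
  joint[2] = (10.6944, 4.9869) + 3 * (0.1736, 0.9848) = (10.6944 + 0.5209, 4.9869 + 2.9544) = (11.2154, 7.9413)
link 2: phi[2] = 25 + 55 + 125 = 205 deg
  cos(205 deg) = -0.9063, sin(205 deg) = -0.4226
  joint[3] = (11.2154, 7.9413) + 1.1 * (-0.9063, -0.4226) = (11.2154 + -0.9969, 7.9413 + -0.4649) = (10.2184, 7.4764)
link 3: phi[3] = 25 + 55 + 125 + -175 = 30 deg
  cos(30 deg) = 0.8660, sin(30 deg) = 0.5000
  joint[4] = (10.2184, 7.4764) + 2 * (0.8660, 0.5000) = (10.2184 + 1.7321, 7.4764 + 1.0000) = (11.9505, 8.4764)
End effector: (11.9505, 8.4764)

Answer: 11.9505 8.4764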